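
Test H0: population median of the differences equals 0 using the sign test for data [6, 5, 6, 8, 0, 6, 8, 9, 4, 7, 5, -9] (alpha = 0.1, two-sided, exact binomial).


Step 1: Discard zero differences. Original n = 12; n_eff = number of nonzero differences = 11.
Nonzero differences (with sign): +6, +5, +6, +8, +6, +8, +9, +4, +7, +5, -9
Step 2: Count signs: positive = 10, negative = 1.
Step 3: Under H0: P(positive) = 0.5, so the number of positives S ~ Bin(11, 0.5).
Step 4: Two-sided exact p-value = sum of Bin(11,0.5) probabilities at or below the observed probability = 0.011719.
Step 5: alpha = 0.1. reject H0.

n_eff = 11, pos = 10, neg = 1, p = 0.011719, reject H0.


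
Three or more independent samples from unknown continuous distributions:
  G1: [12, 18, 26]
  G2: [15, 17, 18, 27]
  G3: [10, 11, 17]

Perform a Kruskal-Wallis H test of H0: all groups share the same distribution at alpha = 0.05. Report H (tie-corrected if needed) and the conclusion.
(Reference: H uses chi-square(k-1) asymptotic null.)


Step 1: Combine all N = 10 observations and assign midranks.
sorted (value, group, rank): (10,G3,1), (11,G3,2), (12,G1,3), (15,G2,4), (17,G2,5.5), (17,G3,5.5), (18,G1,7.5), (18,G2,7.5), (26,G1,9), (27,G2,10)
Step 2: Sum ranks within each group.
R_1 = 19.5 (n_1 = 3)
R_2 = 27 (n_2 = 4)
R_3 = 8.5 (n_3 = 3)
Step 3: H = 12/(N(N+1)) * sum(R_i^2/n_i) - 3(N+1)
     = 12/(10*11) * (19.5^2/3 + 27^2/4 + 8.5^2/3) - 3*11
     = 0.109091 * 333.083 - 33
     = 3.336364.
Step 4: Ties present; correction factor C = 1 - 12/(10^3 - 10) = 0.987879. Corrected H = 3.336364 / 0.987879 = 3.377301.
Step 5: Under H0, H ~ chi^2(2); p-value = 0.184769.
Step 6: alpha = 0.05. fail to reject H0.

H = 3.3773, df = 2, p = 0.184769, fail to reject H0.


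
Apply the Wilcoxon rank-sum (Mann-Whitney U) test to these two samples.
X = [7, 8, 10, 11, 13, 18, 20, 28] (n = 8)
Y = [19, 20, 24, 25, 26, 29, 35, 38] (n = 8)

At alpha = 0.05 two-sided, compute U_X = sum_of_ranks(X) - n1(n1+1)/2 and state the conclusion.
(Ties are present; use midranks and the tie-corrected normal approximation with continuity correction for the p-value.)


Step 1: Combine and sort all 16 observations; assign midranks.
sorted (value, group): (7,X), (8,X), (10,X), (11,X), (13,X), (18,X), (19,Y), (20,X), (20,Y), (24,Y), (25,Y), (26,Y), (28,X), (29,Y), (35,Y), (38,Y)
ranks: 7->1, 8->2, 10->3, 11->4, 13->5, 18->6, 19->7, 20->8.5, 20->8.5, 24->10, 25->11, 26->12, 28->13, 29->14, 35->15, 38->16
Step 2: Rank sum for X: R1 = 1 + 2 + 3 + 4 + 5 + 6 + 8.5 + 13 = 42.5.
Step 3: U_X = R1 - n1(n1+1)/2 = 42.5 - 8*9/2 = 42.5 - 36 = 6.5.
       U_Y = n1*n2 - U_X = 64 - 6.5 = 57.5.
Step 4: Ties are present, so use the tie-corrected normal approximation (with continuity correction) for the p-value.
Step 5: p-value = 0.008603; compare to alpha = 0.05. reject H0.

U_X = 6.5, p = 0.008603, reject H0 at alpha = 0.05.


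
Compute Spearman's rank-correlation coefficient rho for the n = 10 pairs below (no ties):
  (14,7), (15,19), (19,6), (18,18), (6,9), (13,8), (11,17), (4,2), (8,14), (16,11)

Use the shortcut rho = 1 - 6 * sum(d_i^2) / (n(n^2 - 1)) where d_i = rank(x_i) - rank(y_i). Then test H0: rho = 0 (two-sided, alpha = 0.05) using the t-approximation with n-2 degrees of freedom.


Step 1: Rank x and y separately (midranks; no ties here).
rank(x): 14->6, 15->7, 19->10, 18->9, 6->2, 13->5, 11->4, 4->1, 8->3, 16->8
rank(y): 7->3, 19->10, 6->2, 18->9, 9->5, 8->4, 17->8, 2->1, 14->7, 11->6
Step 2: d_i = R_x(i) - R_y(i); compute d_i^2.
  (6-3)^2=9, (7-10)^2=9, (10-2)^2=64, (9-9)^2=0, (2-5)^2=9, (5-4)^2=1, (4-8)^2=16, (1-1)^2=0, (3-7)^2=16, (8-6)^2=4
sum(d^2) = 128.
Step 3: rho = 1 - 6*128 / (10*(10^2 - 1)) = 1 - 768/990 = 0.224242.
Step 4: Under H0, t = rho * sqrt((n-2)/(1-rho^2)) = 0.6508 ~ t(8).
Step 5: Two-sided p-value from the t-distribution with 8 df = 0.533401.
Step 6: alpha = 0.05. fail to reject H0.

rho = 0.2242, p = 0.533401, fail to reject H0 at alpha = 0.05.


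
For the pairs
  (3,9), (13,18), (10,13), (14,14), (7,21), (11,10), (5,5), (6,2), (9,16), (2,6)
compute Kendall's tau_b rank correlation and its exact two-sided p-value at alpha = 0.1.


Step 1: Enumerate the 45 unordered pairs (i,j) with i<j and classify each by sign(x_j-x_i) * sign(y_j-y_i).
  (1,2):dx=+10,dy=+9->C; (1,3):dx=+7,dy=+4->C; (1,4):dx=+11,dy=+5->C; (1,5):dx=+4,dy=+12->C
  (1,6):dx=+8,dy=+1->C; (1,7):dx=+2,dy=-4->D; (1,8):dx=+3,dy=-7->D; (1,9):dx=+6,dy=+7->C
  (1,10):dx=-1,dy=-3->C; (2,3):dx=-3,dy=-5->C; (2,4):dx=+1,dy=-4->D; (2,5):dx=-6,dy=+3->D
  (2,6):dx=-2,dy=-8->C; (2,7):dx=-8,dy=-13->C; (2,8):dx=-7,dy=-16->C; (2,9):dx=-4,dy=-2->C
  (2,10):dx=-11,dy=-12->C; (3,4):dx=+4,dy=+1->C; (3,5):dx=-3,dy=+8->D; (3,6):dx=+1,dy=-3->D
  (3,7):dx=-5,dy=-8->C; (3,8):dx=-4,dy=-11->C; (3,9):dx=-1,dy=+3->D; (3,10):dx=-8,dy=-7->C
  (4,5):dx=-7,dy=+7->D; (4,6):dx=-3,dy=-4->C; (4,7):dx=-9,dy=-9->C; (4,8):dx=-8,dy=-12->C
  (4,9):dx=-5,dy=+2->D; (4,10):dx=-12,dy=-8->C; (5,6):dx=+4,dy=-11->D; (5,7):dx=-2,dy=-16->C
  (5,8):dx=-1,dy=-19->C; (5,9):dx=+2,dy=-5->D; (5,10):dx=-5,dy=-15->C; (6,7):dx=-6,dy=-5->C
  (6,8):dx=-5,dy=-8->C; (6,9):dx=-2,dy=+6->D; (6,10):dx=-9,dy=-4->C; (7,8):dx=+1,dy=-3->D
  (7,9):dx=+4,dy=+11->C; (7,10):dx=-3,dy=+1->D; (8,9):dx=+3,dy=+14->C; (8,10):dx=-4,dy=+4->D
  (9,10):dx=-7,dy=-10->C
Step 2: C = 30, D = 15, total pairs = 45.
Step 3: tau = (C - D)/(n(n-1)/2) = (30 - 15)/45 = 0.333333.
Step 4: Exact two-sided p-value (enumerate n! = 3628800 permutations of y under H0): p = 0.216373.
Step 5: alpha = 0.1. fail to reject H0.

tau_b = 0.3333 (C=30, D=15), p = 0.216373, fail to reject H0.


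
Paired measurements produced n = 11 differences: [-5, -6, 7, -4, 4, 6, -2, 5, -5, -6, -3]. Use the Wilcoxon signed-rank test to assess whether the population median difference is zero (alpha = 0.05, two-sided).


Step 1: Drop any zero differences (none here) and take |d_i|.
|d| = [5, 6, 7, 4, 4, 6, 2, 5, 5, 6, 3]
Step 2: Midrank |d_i| (ties get averaged ranks).
ranks: |5|->6, |6|->9, |7|->11, |4|->3.5, |4|->3.5, |6|->9, |2|->1, |5|->6, |5|->6, |6|->9, |3|->2
Step 3: Attach original signs; sum ranks with positive sign and with negative sign.
W+ = 11 + 3.5 + 9 + 6 = 29.5
W- = 6 + 9 + 3.5 + 1 + 6 + 9 + 2 = 36.5
(Check: W+ + W- = 66 should equal n(n+1)/2 = 66.)
Step 4: Test statistic W = min(W+, W-) = 29.5.
Step 5: Ties in |d|, so use the tie-corrected normal approximation.
        E[W] = n(n+1)/4 = 11*12/4 = 33.
        Tie groups: |d|=4 (t=2), |d|=5 (t=3), |d|=6 (t=3); sum(t^3 - t) = 54.
        Var[W] = n(n+1)(2n+1)/24 - sum(t^3-t)/48 = 3036/24 - 54/48 = 125.375.
        z = (W - E[W]) / sqrt(Var[W]) = (29.5 - 33) / 11.1971 = -0.3126.
        Two-sided p = 2*Phi(z) = 0.754599.
Step 6: alpha = 0.05. fail to reject H0.

W+ = 29.5, W- = 36.5, W = min = 29.5, p = 0.754599, fail to reject H0.


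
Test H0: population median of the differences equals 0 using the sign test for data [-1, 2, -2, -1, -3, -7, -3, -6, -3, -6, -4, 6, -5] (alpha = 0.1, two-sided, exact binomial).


Step 1: Discard zero differences. Original n = 13; n_eff = number of nonzero differences = 13.
Nonzero differences (with sign): -1, +2, -2, -1, -3, -7, -3, -6, -3, -6, -4, +6, -5
Step 2: Count signs: positive = 2, negative = 11.
Step 3: Under H0: P(positive) = 0.5, so the number of positives S ~ Bin(13, 0.5).
Step 4: Two-sided exact p-value = sum of Bin(13,0.5) probabilities at or below the observed probability = 0.022461.
Step 5: alpha = 0.1. reject H0.

n_eff = 13, pos = 2, neg = 11, p = 0.022461, reject H0.


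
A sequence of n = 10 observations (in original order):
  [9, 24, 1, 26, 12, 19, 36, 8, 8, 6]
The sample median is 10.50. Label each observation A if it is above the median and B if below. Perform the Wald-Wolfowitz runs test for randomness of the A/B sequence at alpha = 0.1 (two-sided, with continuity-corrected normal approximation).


Step 1: Compute median = 10.50; label A = above, B = below.
Labels in order: BABAAAABBB  (n_A = 5, n_B = 5)
Step 2: Count runs R = 5.
Step 3: Under H0 (random ordering), E[R] = 2*n_A*n_B/(n_A+n_B) + 1 = 2*5*5/10 + 1 = 6.0000.
        Var[R] = 2*n_A*n_B*(2*n_A*n_B - n_A - n_B) / ((n_A+n_B)^2 * (n_A+n_B-1)) = 2000/900 = 2.2222.
        SD[R] = 1.4907.
Step 4: Continuity-corrected z = (R + 0.5 - E[R]) / SD[R] = (5 + 0.5 - 6.0000) / 1.4907 = -0.3354.
Step 5: Two-sided p-value via normal approximation = 2*(1 - Phi(|z|)) = 0.737316.
Step 6: alpha = 0.1. fail to reject H0.

R = 5, z = -0.3354, p = 0.737316, fail to reject H0.


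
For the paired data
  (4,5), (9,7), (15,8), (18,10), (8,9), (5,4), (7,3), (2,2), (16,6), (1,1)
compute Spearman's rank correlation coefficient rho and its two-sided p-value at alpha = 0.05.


Step 1: Rank x and y separately (midranks; no ties here).
rank(x): 4->3, 9->7, 15->8, 18->10, 8->6, 5->4, 7->5, 2->2, 16->9, 1->1
rank(y): 5->5, 7->7, 8->8, 10->10, 9->9, 4->4, 3->3, 2->2, 6->6, 1->1
Step 2: d_i = R_x(i) - R_y(i); compute d_i^2.
  (3-5)^2=4, (7-7)^2=0, (8-8)^2=0, (10-10)^2=0, (6-9)^2=9, (4-4)^2=0, (5-3)^2=4, (2-2)^2=0, (9-6)^2=9, (1-1)^2=0
sum(d^2) = 26.
Step 3: rho = 1 - 6*26 / (10*(10^2 - 1)) = 1 - 156/990 = 0.842424.
Step 4: Under H0, t = rho * sqrt((n-2)/(1-rho^2)) = 4.4222 ~ t(8).
Step 5: Two-sided p-value from the t-distribution with 8 df = 0.002220.
Step 6: alpha = 0.05. reject H0.

rho = 0.8424, p = 0.002220, reject H0 at alpha = 0.05.


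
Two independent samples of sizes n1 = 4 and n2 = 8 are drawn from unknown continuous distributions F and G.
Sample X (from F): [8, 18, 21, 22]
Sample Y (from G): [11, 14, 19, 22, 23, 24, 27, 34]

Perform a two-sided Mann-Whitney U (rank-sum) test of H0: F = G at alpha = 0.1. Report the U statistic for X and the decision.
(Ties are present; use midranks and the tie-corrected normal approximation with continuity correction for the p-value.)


Step 1: Combine and sort all 12 observations; assign midranks.
sorted (value, group): (8,X), (11,Y), (14,Y), (18,X), (19,Y), (21,X), (22,X), (22,Y), (23,Y), (24,Y), (27,Y), (34,Y)
ranks: 8->1, 11->2, 14->3, 18->4, 19->5, 21->6, 22->7.5, 22->7.5, 23->9, 24->10, 27->11, 34->12
Step 2: Rank sum for X: R1 = 1 + 4 + 6 + 7.5 = 18.5.
Step 3: U_X = R1 - n1(n1+1)/2 = 18.5 - 4*5/2 = 18.5 - 10 = 8.5.
       U_Y = n1*n2 - U_X = 32 - 8.5 = 23.5.
Step 4: Ties are present, so use the tie-corrected normal approximation (with continuity correction) for the p-value.
Step 5: p-value = 0.233663; compare to alpha = 0.1. fail to reject H0.

U_X = 8.5, p = 0.233663, fail to reject H0 at alpha = 0.1.


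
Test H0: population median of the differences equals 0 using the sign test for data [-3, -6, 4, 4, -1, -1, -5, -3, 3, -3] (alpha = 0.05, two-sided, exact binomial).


Step 1: Discard zero differences. Original n = 10; n_eff = number of nonzero differences = 10.
Nonzero differences (with sign): -3, -6, +4, +4, -1, -1, -5, -3, +3, -3
Step 2: Count signs: positive = 3, negative = 7.
Step 3: Under H0: P(positive) = 0.5, so the number of positives S ~ Bin(10, 0.5).
Step 4: Two-sided exact p-value = sum of Bin(10,0.5) probabilities at or below the observed probability = 0.343750.
Step 5: alpha = 0.05. fail to reject H0.

n_eff = 10, pos = 3, neg = 7, p = 0.343750, fail to reject H0.


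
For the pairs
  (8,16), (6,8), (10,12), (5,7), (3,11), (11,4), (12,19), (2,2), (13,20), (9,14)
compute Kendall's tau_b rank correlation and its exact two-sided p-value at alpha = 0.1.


Step 1: Enumerate the 45 unordered pairs (i,j) with i<j and classify each by sign(x_j-x_i) * sign(y_j-y_i).
  (1,2):dx=-2,dy=-8->C; (1,3):dx=+2,dy=-4->D; (1,4):dx=-3,dy=-9->C; (1,5):dx=-5,dy=-5->C
  (1,6):dx=+3,dy=-12->D; (1,7):dx=+4,dy=+3->C; (1,8):dx=-6,dy=-14->C; (1,9):dx=+5,dy=+4->C
  (1,10):dx=+1,dy=-2->D; (2,3):dx=+4,dy=+4->C; (2,4):dx=-1,dy=-1->C; (2,5):dx=-3,dy=+3->D
  (2,6):dx=+5,dy=-4->D; (2,7):dx=+6,dy=+11->C; (2,8):dx=-4,dy=-6->C; (2,9):dx=+7,dy=+12->C
  (2,10):dx=+3,dy=+6->C; (3,4):dx=-5,dy=-5->C; (3,5):dx=-7,dy=-1->C; (3,6):dx=+1,dy=-8->D
  (3,7):dx=+2,dy=+7->C; (3,8):dx=-8,dy=-10->C; (3,9):dx=+3,dy=+8->C; (3,10):dx=-1,dy=+2->D
  (4,5):dx=-2,dy=+4->D; (4,6):dx=+6,dy=-3->D; (4,7):dx=+7,dy=+12->C; (4,8):dx=-3,dy=-5->C
  (4,9):dx=+8,dy=+13->C; (4,10):dx=+4,dy=+7->C; (5,6):dx=+8,dy=-7->D; (5,7):dx=+9,dy=+8->C
  (5,8):dx=-1,dy=-9->C; (5,9):dx=+10,dy=+9->C; (5,10):dx=+6,dy=+3->C; (6,7):dx=+1,dy=+15->C
  (6,8):dx=-9,dy=-2->C; (6,9):dx=+2,dy=+16->C; (6,10):dx=-2,dy=+10->D; (7,8):dx=-10,dy=-17->C
  (7,9):dx=+1,dy=+1->C; (7,10):dx=-3,dy=-5->C; (8,9):dx=+11,dy=+18->C; (8,10):dx=+7,dy=+12->C
  (9,10):dx=-4,dy=-6->C
Step 2: C = 34, D = 11, total pairs = 45.
Step 3: tau = (C - D)/(n(n-1)/2) = (34 - 11)/45 = 0.511111.
Step 4: Exact two-sided p-value (enumerate n! = 3628800 permutations of y under H0): p = 0.046623.
Step 5: alpha = 0.1. reject H0.

tau_b = 0.5111 (C=34, D=11), p = 0.046623, reject H0.


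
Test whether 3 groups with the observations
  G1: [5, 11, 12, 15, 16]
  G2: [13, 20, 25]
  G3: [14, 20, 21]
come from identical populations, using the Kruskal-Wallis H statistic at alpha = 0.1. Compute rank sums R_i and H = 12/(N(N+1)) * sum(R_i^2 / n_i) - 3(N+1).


Step 1: Combine all N = 11 observations and assign midranks.
sorted (value, group, rank): (5,G1,1), (11,G1,2), (12,G1,3), (13,G2,4), (14,G3,5), (15,G1,6), (16,G1,7), (20,G2,8.5), (20,G3,8.5), (21,G3,10), (25,G2,11)
Step 2: Sum ranks within each group.
R_1 = 19 (n_1 = 5)
R_2 = 23.5 (n_2 = 3)
R_3 = 23.5 (n_3 = 3)
Step 3: H = 12/(N(N+1)) * sum(R_i^2/n_i) - 3(N+1)
     = 12/(11*12) * (19^2/5 + 23.5^2/3 + 23.5^2/3) - 3*12
     = 0.090909 * 440.367 - 36
     = 4.033333.
Step 4: Ties present; correction factor C = 1 - 6/(11^3 - 11) = 0.995455. Corrected H = 4.033333 / 0.995455 = 4.051750.
Step 5: Under H0, H ~ chi^2(2); p-value = 0.131878.
Step 6: alpha = 0.1. fail to reject H0.

H = 4.0518, df = 2, p = 0.131878, fail to reject H0.


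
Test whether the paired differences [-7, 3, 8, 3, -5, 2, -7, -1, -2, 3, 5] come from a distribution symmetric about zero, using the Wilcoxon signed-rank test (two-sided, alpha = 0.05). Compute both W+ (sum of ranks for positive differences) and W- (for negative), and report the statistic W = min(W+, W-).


Step 1: Drop any zero differences (none here) and take |d_i|.
|d| = [7, 3, 8, 3, 5, 2, 7, 1, 2, 3, 5]
Step 2: Midrank |d_i| (ties get averaged ranks).
ranks: |7|->9.5, |3|->5, |8|->11, |3|->5, |5|->7.5, |2|->2.5, |7|->9.5, |1|->1, |2|->2.5, |3|->5, |5|->7.5
Step 3: Attach original signs; sum ranks with positive sign and with negative sign.
W+ = 5 + 11 + 5 + 2.5 + 5 + 7.5 = 36
W- = 9.5 + 7.5 + 9.5 + 1 + 2.5 = 30
(Check: W+ + W- = 66 should equal n(n+1)/2 = 66.)
Step 4: Test statistic W = min(W+, W-) = 30.
Step 5: Ties in |d|, so use the tie-corrected normal approximation.
        E[W] = n(n+1)/4 = 11*12/4 = 33.
        Tie groups: |d|=2 (t=2), |d|=3 (t=3), |d|=5 (t=2), |d|=7 (t=2); sum(t^3 - t) = 42.
        Var[W] = n(n+1)(2n+1)/24 - sum(t^3-t)/48 = 3036/24 - 42/48 = 125.625.
        z = (W - E[W]) / sqrt(Var[W]) = (30 - 33) / 11.2083 = -0.2677.
        Two-sided p = 2*Phi(z) = 0.788961.
Step 6: alpha = 0.05. fail to reject H0.

W+ = 36, W- = 30, W = min = 30, p = 0.788961, fail to reject H0.


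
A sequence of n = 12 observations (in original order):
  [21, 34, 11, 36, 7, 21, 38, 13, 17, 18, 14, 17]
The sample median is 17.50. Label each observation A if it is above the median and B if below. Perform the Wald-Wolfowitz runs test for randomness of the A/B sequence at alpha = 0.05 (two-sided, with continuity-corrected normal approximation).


Step 1: Compute median = 17.50; label A = above, B = below.
Labels in order: AABABAABBABB  (n_A = 6, n_B = 6)
Step 2: Count runs R = 8.
Step 3: Under H0 (random ordering), E[R] = 2*n_A*n_B/(n_A+n_B) + 1 = 2*6*6/12 + 1 = 7.0000.
        Var[R] = 2*n_A*n_B*(2*n_A*n_B - n_A - n_B) / ((n_A+n_B)^2 * (n_A+n_B-1)) = 4320/1584 = 2.7273.
        SD[R] = 1.6514.
Step 4: Continuity-corrected z = (R - 0.5 - E[R]) / SD[R] = (8 - 0.5 - 7.0000) / 1.6514 = 0.3028.
Step 5: Two-sided p-value via normal approximation = 2*(1 - Phi(|z|)) = 0.762069.
Step 6: alpha = 0.05. fail to reject H0.

R = 8, z = 0.3028, p = 0.762069, fail to reject H0.


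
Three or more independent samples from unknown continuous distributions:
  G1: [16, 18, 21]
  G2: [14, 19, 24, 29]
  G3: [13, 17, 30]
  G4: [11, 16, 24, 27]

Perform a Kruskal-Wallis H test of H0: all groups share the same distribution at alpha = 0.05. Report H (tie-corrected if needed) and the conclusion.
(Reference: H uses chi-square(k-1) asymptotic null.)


Step 1: Combine all N = 14 observations and assign midranks.
sorted (value, group, rank): (11,G4,1), (13,G3,2), (14,G2,3), (16,G1,4.5), (16,G4,4.5), (17,G3,6), (18,G1,7), (19,G2,8), (21,G1,9), (24,G2,10.5), (24,G4,10.5), (27,G4,12), (29,G2,13), (30,G3,14)
Step 2: Sum ranks within each group.
R_1 = 20.5 (n_1 = 3)
R_2 = 34.5 (n_2 = 4)
R_3 = 22 (n_3 = 3)
R_4 = 28 (n_4 = 4)
Step 3: H = 12/(N(N+1)) * sum(R_i^2/n_i) - 3(N+1)
     = 12/(14*15) * (20.5^2/3 + 34.5^2/4 + 22^2/3 + 28^2/4) - 3*15
     = 0.057143 * 794.979 - 45
     = 0.427381.
Step 4: Ties present; correction factor C = 1 - 12/(14^3 - 14) = 0.995604. Corrected H = 0.427381 / 0.995604 = 0.429268.
Step 5: Under H0, H ~ chi^2(3); p-value = 0.934132.
Step 6: alpha = 0.05. fail to reject H0.

H = 0.4293, df = 3, p = 0.934132, fail to reject H0.


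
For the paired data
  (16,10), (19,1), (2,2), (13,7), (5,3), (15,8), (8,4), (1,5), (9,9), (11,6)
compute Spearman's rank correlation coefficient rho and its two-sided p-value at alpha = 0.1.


Step 1: Rank x and y separately (midranks; no ties here).
rank(x): 16->9, 19->10, 2->2, 13->7, 5->3, 15->8, 8->4, 1->1, 9->5, 11->6
rank(y): 10->10, 1->1, 2->2, 7->7, 3->3, 8->8, 4->4, 5->5, 9->9, 6->6
Step 2: d_i = R_x(i) - R_y(i); compute d_i^2.
  (9-10)^2=1, (10-1)^2=81, (2-2)^2=0, (7-7)^2=0, (3-3)^2=0, (8-8)^2=0, (4-4)^2=0, (1-5)^2=16, (5-9)^2=16, (6-6)^2=0
sum(d^2) = 114.
Step 3: rho = 1 - 6*114 / (10*(10^2 - 1)) = 1 - 684/990 = 0.309091.
Step 4: Under H0, t = rho * sqrt((n-2)/(1-rho^2)) = 0.9193 ~ t(8).
Step 5: Two-sided p-value from the t-distribution with 8 df = 0.384841.
Step 6: alpha = 0.1. fail to reject H0.

rho = 0.3091, p = 0.384841, fail to reject H0 at alpha = 0.1.


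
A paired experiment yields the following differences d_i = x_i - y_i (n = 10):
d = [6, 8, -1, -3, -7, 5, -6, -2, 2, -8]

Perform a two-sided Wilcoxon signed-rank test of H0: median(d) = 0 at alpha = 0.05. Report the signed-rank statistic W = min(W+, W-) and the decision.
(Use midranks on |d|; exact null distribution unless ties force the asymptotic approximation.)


Step 1: Drop any zero differences (none here) and take |d_i|.
|d| = [6, 8, 1, 3, 7, 5, 6, 2, 2, 8]
Step 2: Midrank |d_i| (ties get averaged ranks).
ranks: |6|->6.5, |8|->9.5, |1|->1, |3|->4, |7|->8, |5|->5, |6|->6.5, |2|->2.5, |2|->2.5, |8|->9.5
Step 3: Attach original signs; sum ranks with positive sign and with negative sign.
W+ = 6.5 + 9.5 + 5 + 2.5 = 23.5
W- = 1 + 4 + 8 + 6.5 + 2.5 + 9.5 = 31.5
(Check: W+ + W- = 55 should equal n(n+1)/2 = 55.)
Step 4: Test statistic W = min(W+, W-) = 23.5.
Step 5: Ties in |d|, so use the tie-corrected normal approximation.
        E[W] = n(n+1)/4 = 10*11/4 = 27.5.
        Tie groups: |d|=2 (t=2), |d|=6 (t=2), |d|=8 (t=2); sum(t^3 - t) = 18.
        Var[W] = n(n+1)(2n+1)/24 - sum(t^3-t)/48 = 2310/24 - 18/48 = 95.875.
        z = (W - E[W]) / sqrt(Var[W]) = (23.5 - 27.5) / 9.7916 = -0.4085.
        Two-sided p = 2*Phi(z) = 0.682896.
Step 6: alpha = 0.05. fail to reject H0.

W+ = 23.5, W- = 31.5, W = min = 23.5, p = 0.682896, fail to reject H0.


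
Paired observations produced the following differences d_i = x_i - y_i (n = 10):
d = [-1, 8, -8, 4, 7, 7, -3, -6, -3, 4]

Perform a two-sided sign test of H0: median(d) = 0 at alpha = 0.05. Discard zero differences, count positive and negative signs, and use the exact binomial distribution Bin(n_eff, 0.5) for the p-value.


Step 1: Discard zero differences. Original n = 10; n_eff = number of nonzero differences = 10.
Nonzero differences (with sign): -1, +8, -8, +4, +7, +7, -3, -6, -3, +4
Step 2: Count signs: positive = 5, negative = 5.
Step 3: Under H0: P(positive) = 0.5, so the number of positives S ~ Bin(10, 0.5).
Step 4: Two-sided exact p-value = sum of Bin(10,0.5) probabilities at or below the observed probability = 1.000000.
Step 5: alpha = 0.05. fail to reject H0.

n_eff = 10, pos = 5, neg = 5, p = 1.000000, fail to reject H0.


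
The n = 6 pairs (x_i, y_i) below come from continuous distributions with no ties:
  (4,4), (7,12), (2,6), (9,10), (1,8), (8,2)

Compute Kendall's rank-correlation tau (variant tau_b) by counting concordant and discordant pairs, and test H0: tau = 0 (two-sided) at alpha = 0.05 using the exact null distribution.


Step 1: Enumerate the 15 unordered pairs (i,j) with i<j and classify each by sign(x_j-x_i) * sign(y_j-y_i).
  (1,2):dx=+3,dy=+8->C; (1,3):dx=-2,dy=+2->D; (1,4):dx=+5,dy=+6->C; (1,5):dx=-3,dy=+4->D
  (1,6):dx=+4,dy=-2->D; (2,3):dx=-5,dy=-6->C; (2,4):dx=+2,dy=-2->D; (2,5):dx=-6,dy=-4->C
  (2,6):dx=+1,dy=-10->D; (3,4):dx=+7,dy=+4->C; (3,5):dx=-1,dy=+2->D; (3,6):dx=+6,dy=-4->D
  (4,5):dx=-8,dy=-2->C; (4,6):dx=-1,dy=-8->C; (5,6):dx=+7,dy=-6->D
Step 2: C = 7, D = 8, total pairs = 15.
Step 3: tau = (C - D)/(n(n-1)/2) = (7 - 8)/15 = -0.066667.
Step 4: Exact two-sided p-value (enumerate n! = 720 permutations of y under H0): p = 1.000000.
Step 5: alpha = 0.05. fail to reject H0.

tau_b = -0.0667 (C=7, D=8), p = 1.000000, fail to reject H0.


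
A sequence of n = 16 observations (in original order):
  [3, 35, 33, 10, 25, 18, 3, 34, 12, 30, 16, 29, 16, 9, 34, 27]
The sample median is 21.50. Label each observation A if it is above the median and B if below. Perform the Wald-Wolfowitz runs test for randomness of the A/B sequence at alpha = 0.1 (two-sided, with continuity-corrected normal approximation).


Step 1: Compute median = 21.50; label A = above, B = below.
Labels in order: BAABABBABABABBAA  (n_A = 8, n_B = 8)
Step 2: Count runs R = 12.
Step 3: Under H0 (random ordering), E[R] = 2*n_A*n_B/(n_A+n_B) + 1 = 2*8*8/16 + 1 = 9.0000.
        Var[R] = 2*n_A*n_B*(2*n_A*n_B - n_A - n_B) / ((n_A+n_B)^2 * (n_A+n_B-1)) = 14336/3840 = 3.7333.
        SD[R] = 1.9322.
Step 4: Continuity-corrected z = (R - 0.5 - E[R]) / SD[R] = (12 - 0.5 - 9.0000) / 1.9322 = 1.2939.
Step 5: Two-sided p-value via normal approximation = 2*(1 - Phi(|z|)) = 0.195709.
Step 6: alpha = 0.1. fail to reject H0.

R = 12, z = 1.2939, p = 0.195709, fail to reject H0.


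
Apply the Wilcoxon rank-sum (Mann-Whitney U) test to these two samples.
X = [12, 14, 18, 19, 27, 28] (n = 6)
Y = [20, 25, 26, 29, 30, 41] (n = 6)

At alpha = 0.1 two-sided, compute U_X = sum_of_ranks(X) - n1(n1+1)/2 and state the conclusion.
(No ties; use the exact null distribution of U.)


Step 1: Combine and sort all 12 observations; assign midranks.
sorted (value, group): (12,X), (14,X), (18,X), (19,X), (20,Y), (25,Y), (26,Y), (27,X), (28,X), (29,Y), (30,Y), (41,Y)
ranks: 12->1, 14->2, 18->3, 19->4, 20->5, 25->6, 26->7, 27->8, 28->9, 29->10, 30->11, 41->12
Step 2: Rank sum for X: R1 = 1 + 2 + 3 + 4 + 8 + 9 = 27.
Step 3: U_X = R1 - n1(n1+1)/2 = 27 - 6*7/2 = 27 - 21 = 6.
       U_Y = n1*n2 - U_X = 36 - 6 = 30.
Step 4: No ties, so the exact null distribution of U (based on enumerating the C(12,6) = 924 equally likely rank assignments) gives the two-sided p-value.
Step 5: p-value = 0.064935; compare to alpha = 0.1. reject H0.

U_X = 6, p = 0.064935, reject H0 at alpha = 0.1.


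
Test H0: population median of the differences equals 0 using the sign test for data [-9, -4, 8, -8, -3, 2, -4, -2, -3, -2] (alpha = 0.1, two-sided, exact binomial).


Step 1: Discard zero differences. Original n = 10; n_eff = number of nonzero differences = 10.
Nonzero differences (with sign): -9, -4, +8, -8, -3, +2, -4, -2, -3, -2
Step 2: Count signs: positive = 2, negative = 8.
Step 3: Under H0: P(positive) = 0.5, so the number of positives S ~ Bin(10, 0.5).
Step 4: Two-sided exact p-value = sum of Bin(10,0.5) probabilities at or below the observed probability = 0.109375.
Step 5: alpha = 0.1. fail to reject H0.

n_eff = 10, pos = 2, neg = 8, p = 0.109375, fail to reject H0.


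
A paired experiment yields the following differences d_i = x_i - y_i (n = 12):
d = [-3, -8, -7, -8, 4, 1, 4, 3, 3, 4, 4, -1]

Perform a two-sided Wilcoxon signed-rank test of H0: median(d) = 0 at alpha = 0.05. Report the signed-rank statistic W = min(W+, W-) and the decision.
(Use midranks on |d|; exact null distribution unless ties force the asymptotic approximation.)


Step 1: Drop any zero differences (none here) and take |d_i|.
|d| = [3, 8, 7, 8, 4, 1, 4, 3, 3, 4, 4, 1]
Step 2: Midrank |d_i| (ties get averaged ranks).
ranks: |3|->4, |8|->11.5, |7|->10, |8|->11.5, |4|->7.5, |1|->1.5, |4|->7.5, |3|->4, |3|->4, |4|->7.5, |4|->7.5, |1|->1.5
Step 3: Attach original signs; sum ranks with positive sign and with negative sign.
W+ = 7.5 + 1.5 + 7.5 + 4 + 4 + 7.5 + 7.5 = 39.5
W- = 4 + 11.5 + 10 + 11.5 + 1.5 = 38.5
(Check: W+ + W- = 78 should equal n(n+1)/2 = 78.)
Step 4: Test statistic W = min(W+, W-) = 38.5.
Step 5: Ties in |d|, so use the tie-corrected normal approximation.
        E[W] = n(n+1)/4 = 12*13/4 = 39.
        Tie groups: |d|=1 (t=2), |d|=3 (t=3), |d|=4 (t=4), |d|=8 (t=2); sum(t^3 - t) = 96.
        Var[W] = n(n+1)(2n+1)/24 - sum(t^3-t)/48 = 3900/24 - 96/48 = 160.5.
        z = (W - E[W]) / sqrt(Var[W]) = (38.5 - 39) / 12.6689 = -0.0395.
        Two-sided p = 2*Phi(z) = 0.968518.
Step 6: alpha = 0.05. fail to reject H0.

W+ = 39.5, W- = 38.5, W = min = 38.5, p = 0.968518, fail to reject H0.


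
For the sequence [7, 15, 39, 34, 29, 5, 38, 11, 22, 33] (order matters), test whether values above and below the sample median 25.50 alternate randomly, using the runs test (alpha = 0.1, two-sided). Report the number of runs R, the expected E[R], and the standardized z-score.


Step 1: Compute median = 25.50; label A = above, B = below.
Labels in order: BBAAABABBA  (n_A = 5, n_B = 5)
Step 2: Count runs R = 6.
Step 3: Under H0 (random ordering), E[R] = 2*n_A*n_B/(n_A+n_B) + 1 = 2*5*5/10 + 1 = 6.0000.
        Var[R] = 2*n_A*n_B*(2*n_A*n_B - n_A - n_B) / ((n_A+n_B)^2 * (n_A+n_B-1)) = 2000/900 = 2.2222.
        SD[R] = 1.4907.
Step 4: R = E[R], so z = 0 with no continuity correction.
Step 5: Two-sided p-value via normal approximation = 2*(1 - Phi(|z|)) = 1.000000.
Step 6: alpha = 0.1. fail to reject H0.

R = 6, z = 0.0000, p = 1.000000, fail to reject H0.


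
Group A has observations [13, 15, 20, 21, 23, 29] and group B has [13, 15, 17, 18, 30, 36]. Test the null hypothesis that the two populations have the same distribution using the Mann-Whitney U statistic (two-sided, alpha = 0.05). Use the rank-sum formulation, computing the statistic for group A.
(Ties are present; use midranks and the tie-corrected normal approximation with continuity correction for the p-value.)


Step 1: Combine and sort all 12 observations; assign midranks.
sorted (value, group): (13,X), (13,Y), (15,X), (15,Y), (17,Y), (18,Y), (20,X), (21,X), (23,X), (29,X), (30,Y), (36,Y)
ranks: 13->1.5, 13->1.5, 15->3.5, 15->3.5, 17->5, 18->6, 20->7, 21->8, 23->9, 29->10, 30->11, 36->12
Step 2: Rank sum for X: R1 = 1.5 + 3.5 + 7 + 8 + 9 + 10 = 39.
Step 3: U_X = R1 - n1(n1+1)/2 = 39 - 6*7/2 = 39 - 21 = 18.
       U_Y = n1*n2 - U_X = 36 - 18 = 18.
Step 4: Ties are present, so use the tie-corrected normal approximation (with continuity correction) for the p-value.
Step 5: p-value = 1.000000; compare to alpha = 0.05. fail to reject H0.

U_X = 18, p = 1.000000, fail to reject H0 at alpha = 0.05.


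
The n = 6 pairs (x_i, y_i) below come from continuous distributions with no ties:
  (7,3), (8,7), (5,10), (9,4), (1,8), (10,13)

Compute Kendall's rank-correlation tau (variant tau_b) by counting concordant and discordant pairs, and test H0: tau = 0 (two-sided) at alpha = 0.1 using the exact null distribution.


Step 1: Enumerate the 15 unordered pairs (i,j) with i<j and classify each by sign(x_j-x_i) * sign(y_j-y_i).
  (1,2):dx=+1,dy=+4->C; (1,3):dx=-2,dy=+7->D; (1,4):dx=+2,dy=+1->C; (1,5):dx=-6,dy=+5->D
  (1,6):dx=+3,dy=+10->C; (2,3):dx=-3,dy=+3->D; (2,4):dx=+1,dy=-3->D; (2,5):dx=-7,dy=+1->D
  (2,6):dx=+2,dy=+6->C; (3,4):dx=+4,dy=-6->D; (3,5):dx=-4,dy=-2->C; (3,6):dx=+5,dy=+3->C
  (4,5):dx=-8,dy=+4->D; (4,6):dx=+1,dy=+9->C; (5,6):dx=+9,dy=+5->C
Step 2: C = 8, D = 7, total pairs = 15.
Step 3: tau = (C - D)/(n(n-1)/2) = (8 - 7)/15 = 0.066667.
Step 4: Exact two-sided p-value (enumerate n! = 720 permutations of y under H0): p = 1.000000.
Step 5: alpha = 0.1. fail to reject H0.

tau_b = 0.0667 (C=8, D=7), p = 1.000000, fail to reject H0.


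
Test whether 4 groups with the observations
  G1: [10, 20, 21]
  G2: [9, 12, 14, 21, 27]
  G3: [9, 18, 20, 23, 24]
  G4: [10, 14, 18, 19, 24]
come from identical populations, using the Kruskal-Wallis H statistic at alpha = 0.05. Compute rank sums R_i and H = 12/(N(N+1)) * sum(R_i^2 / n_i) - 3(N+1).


Step 1: Combine all N = 18 observations and assign midranks.
sorted (value, group, rank): (9,G2,1.5), (9,G3,1.5), (10,G1,3.5), (10,G4,3.5), (12,G2,5), (14,G2,6.5), (14,G4,6.5), (18,G3,8.5), (18,G4,8.5), (19,G4,10), (20,G1,11.5), (20,G3,11.5), (21,G1,13.5), (21,G2,13.5), (23,G3,15), (24,G3,16.5), (24,G4,16.5), (27,G2,18)
Step 2: Sum ranks within each group.
R_1 = 28.5 (n_1 = 3)
R_2 = 44.5 (n_2 = 5)
R_3 = 53 (n_3 = 5)
R_4 = 45 (n_4 = 5)
Step 3: H = 12/(N(N+1)) * sum(R_i^2/n_i) - 3(N+1)
     = 12/(18*19) * (28.5^2/3 + 44.5^2/5 + 53^2/5 + 45^2/5) - 3*19
     = 0.035088 * 1633.6 - 57
     = 0.319298.
Step 4: Ties present; correction factor C = 1 - 42/(18^3 - 18) = 0.992776. Corrected H = 0.319298 / 0.992776 = 0.321622.
Step 5: Under H0, H ~ chi^2(3); p-value = 0.955912.
Step 6: alpha = 0.05. fail to reject H0.

H = 0.3216, df = 3, p = 0.955912, fail to reject H0.


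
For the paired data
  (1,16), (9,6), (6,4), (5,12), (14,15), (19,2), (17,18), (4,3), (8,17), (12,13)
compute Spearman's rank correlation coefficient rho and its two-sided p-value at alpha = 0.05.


Step 1: Rank x and y separately (midranks; no ties here).
rank(x): 1->1, 9->6, 6->4, 5->3, 14->8, 19->10, 17->9, 4->2, 8->5, 12->7
rank(y): 16->8, 6->4, 4->3, 12->5, 15->7, 2->1, 18->10, 3->2, 17->9, 13->6
Step 2: d_i = R_x(i) - R_y(i); compute d_i^2.
  (1-8)^2=49, (6-4)^2=4, (4-3)^2=1, (3-5)^2=4, (8-7)^2=1, (10-1)^2=81, (9-10)^2=1, (2-2)^2=0, (5-9)^2=16, (7-6)^2=1
sum(d^2) = 158.
Step 3: rho = 1 - 6*158 / (10*(10^2 - 1)) = 1 - 948/990 = 0.042424.
Step 4: Under H0, t = rho * sqrt((n-2)/(1-rho^2)) = 0.1201 ~ t(8).
Step 5: Two-sided p-value from the t-distribution with 8 df = 0.907364.
Step 6: alpha = 0.05. fail to reject H0.

rho = 0.0424, p = 0.907364, fail to reject H0 at alpha = 0.05.


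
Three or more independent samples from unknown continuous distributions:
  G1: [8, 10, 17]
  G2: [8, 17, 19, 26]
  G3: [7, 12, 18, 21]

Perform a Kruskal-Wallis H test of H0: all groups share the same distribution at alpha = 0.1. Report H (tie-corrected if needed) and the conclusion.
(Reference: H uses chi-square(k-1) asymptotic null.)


Step 1: Combine all N = 11 observations and assign midranks.
sorted (value, group, rank): (7,G3,1), (8,G1,2.5), (8,G2,2.5), (10,G1,4), (12,G3,5), (17,G1,6.5), (17,G2,6.5), (18,G3,8), (19,G2,9), (21,G3,10), (26,G2,11)
Step 2: Sum ranks within each group.
R_1 = 13 (n_1 = 3)
R_2 = 29 (n_2 = 4)
R_3 = 24 (n_3 = 4)
Step 3: H = 12/(N(N+1)) * sum(R_i^2/n_i) - 3(N+1)
     = 12/(11*12) * (13^2/3 + 29^2/4 + 24^2/4) - 3*12
     = 0.090909 * 410.583 - 36
     = 1.325758.
Step 4: Ties present; correction factor C = 1 - 12/(11^3 - 11) = 0.990909. Corrected H = 1.325758 / 0.990909 = 1.337920.
Step 5: Under H0, H ~ chi^2(2); p-value = 0.512241.
Step 6: alpha = 0.1. fail to reject H0.

H = 1.3379, df = 2, p = 0.512241, fail to reject H0.


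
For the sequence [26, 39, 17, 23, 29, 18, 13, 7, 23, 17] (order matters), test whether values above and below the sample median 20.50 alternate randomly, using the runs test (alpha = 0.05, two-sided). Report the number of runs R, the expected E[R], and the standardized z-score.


Step 1: Compute median = 20.50; label A = above, B = below.
Labels in order: AABAABBBAB  (n_A = 5, n_B = 5)
Step 2: Count runs R = 6.
Step 3: Under H0 (random ordering), E[R] = 2*n_A*n_B/(n_A+n_B) + 1 = 2*5*5/10 + 1 = 6.0000.
        Var[R] = 2*n_A*n_B*(2*n_A*n_B - n_A - n_B) / ((n_A+n_B)^2 * (n_A+n_B-1)) = 2000/900 = 2.2222.
        SD[R] = 1.4907.
Step 4: R = E[R], so z = 0 with no continuity correction.
Step 5: Two-sided p-value via normal approximation = 2*(1 - Phi(|z|)) = 1.000000.
Step 6: alpha = 0.05. fail to reject H0.

R = 6, z = 0.0000, p = 1.000000, fail to reject H0.


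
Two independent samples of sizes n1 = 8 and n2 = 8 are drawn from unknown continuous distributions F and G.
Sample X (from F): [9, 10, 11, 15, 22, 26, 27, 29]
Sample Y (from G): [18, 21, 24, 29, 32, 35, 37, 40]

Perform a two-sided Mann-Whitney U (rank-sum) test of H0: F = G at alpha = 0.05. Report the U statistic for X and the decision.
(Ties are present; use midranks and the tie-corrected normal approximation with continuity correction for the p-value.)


Step 1: Combine and sort all 16 observations; assign midranks.
sorted (value, group): (9,X), (10,X), (11,X), (15,X), (18,Y), (21,Y), (22,X), (24,Y), (26,X), (27,X), (29,X), (29,Y), (32,Y), (35,Y), (37,Y), (40,Y)
ranks: 9->1, 10->2, 11->3, 15->4, 18->5, 21->6, 22->7, 24->8, 26->9, 27->10, 29->11.5, 29->11.5, 32->13, 35->14, 37->15, 40->16
Step 2: Rank sum for X: R1 = 1 + 2 + 3 + 4 + 7 + 9 + 10 + 11.5 = 47.5.
Step 3: U_X = R1 - n1(n1+1)/2 = 47.5 - 8*9/2 = 47.5 - 36 = 11.5.
       U_Y = n1*n2 - U_X = 64 - 11.5 = 52.5.
Step 4: Ties are present, so use the tie-corrected normal approximation (with continuity correction) for the p-value.
Step 5: p-value = 0.035556; compare to alpha = 0.05. reject H0.

U_X = 11.5, p = 0.035556, reject H0 at alpha = 0.05.


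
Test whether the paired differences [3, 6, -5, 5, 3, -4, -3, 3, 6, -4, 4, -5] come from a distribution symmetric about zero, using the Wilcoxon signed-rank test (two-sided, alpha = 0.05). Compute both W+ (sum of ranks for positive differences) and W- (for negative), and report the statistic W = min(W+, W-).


Step 1: Drop any zero differences (none here) and take |d_i|.
|d| = [3, 6, 5, 5, 3, 4, 3, 3, 6, 4, 4, 5]
Step 2: Midrank |d_i| (ties get averaged ranks).
ranks: |3|->2.5, |6|->11.5, |5|->9, |5|->9, |3|->2.5, |4|->6, |3|->2.5, |3|->2.5, |6|->11.5, |4|->6, |4|->6, |5|->9
Step 3: Attach original signs; sum ranks with positive sign and with negative sign.
W+ = 2.5 + 11.5 + 9 + 2.5 + 2.5 + 11.5 + 6 = 45.5
W- = 9 + 6 + 2.5 + 6 + 9 = 32.5
(Check: W+ + W- = 78 should equal n(n+1)/2 = 78.)
Step 4: Test statistic W = min(W+, W-) = 32.5.
Step 5: Ties in |d|, so use the tie-corrected normal approximation.
        E[W] = n(n+1)/4 = 12*13/4 = 39.
        Tie groups: |d|=3 (t=4), |d|=4 (t=3), |d|=5 (t=3), |d|=6 (t=2); sum(t^3 - t) = 114.
        Var[W] = n(n+1)(2n+1)/24 - sum(t^3-t)/48 = 3900/24 - 114/48 = 160.125.
        z = (W - E[W]) / sqrt(Var[W]) = (32.5 - 39) / 12.6541 = -0.5137.
        Two-sided p = 2*Phi(z) = 0.607483.
Step 6: alpha = 0.05. fail to reject H0.

W+ = 45.5, W- = 32.5, W = min = 32.5, p = 0.607483, fail to reject H0.


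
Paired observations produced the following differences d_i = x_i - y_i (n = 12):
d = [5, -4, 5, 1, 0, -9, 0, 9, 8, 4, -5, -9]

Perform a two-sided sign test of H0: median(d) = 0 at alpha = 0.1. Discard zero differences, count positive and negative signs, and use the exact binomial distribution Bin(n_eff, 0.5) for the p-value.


Step 1: Discard zero differences. Original n = 12; n_eff = number of nonzero differences = 10.
Nonzero differences (with sign): +5, -4, +5, +1, -9, +9, +8, +4, -5, -9
Step 2: Count signs: positive = 6, negative = 4.
Step 3: Under H0: P(positive) = 0.5, so the number of positives S ~ Bin(10, 0.5).
Step 4: Two-sided exact p-value = sum of Bin(10,0.5) probabilities at or below the observed probability = 0.753906.
Step 5: alpha = 0.1. fail to reject H0.

n_eff = 10, pos = 6, neg = 4, p = 0.753906, fail to reject H0.


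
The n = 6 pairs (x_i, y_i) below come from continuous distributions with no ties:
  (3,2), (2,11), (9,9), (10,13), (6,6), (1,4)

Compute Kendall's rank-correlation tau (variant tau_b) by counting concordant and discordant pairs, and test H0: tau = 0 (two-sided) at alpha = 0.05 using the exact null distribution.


Step 1: Enumerate the 15 unordered pairs (i,j) with i<j and classify each by sign(x_j-x_i) * sign(y_j-y_i).
  (1,2):dx=-1,dy=+9->D; (1,3):dx=+6,dy=+7->C; (1,4):dx=+7,dy=+11->C; (1,5):dx=+3,dy=+4->C
  (1,6):dx=-2,dy=+2->D; (2,3):dx=+7,dy=-2->D; (2,4):dx=+8,dy=+2->C; (2,5):dx=+4,dy=-5->D
  (2,6):dx=-1,dy=-7->C; (3,4):dx=+1,dy=+4->C; (3,5):dx=-3,dy=-3->C; (3,6):dx=-8,dy=-5->C
  (4,5):dx=-4,dy=-7->C; (4,6):dx=-9,dy=-9->C; (5,6):dx=-5,dy=-2->C
Step 2: C = 11, D = 4, total pairs = 15.
Step 3: tau = (C - D)/(n(n-1)/2) = (11 - 4)/15 = 0.466667.
Step 4: Exact two-sided p-value (enumerate n! = 720 permutations of y under H0): p = 0.272222.
Step 5: alpha = 0.05. fail to reject H0.

tau_b = 0.4667 (C=11, D=4), p = 0.272222, fail to reject H0.


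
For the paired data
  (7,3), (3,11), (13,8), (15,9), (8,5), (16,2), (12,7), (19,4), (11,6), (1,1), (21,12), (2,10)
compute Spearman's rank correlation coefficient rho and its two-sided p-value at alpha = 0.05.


Step 1: Rank x and y separately (midranks; no ties here).
rank(x): 7->4, 3->3, 13->8, 15->9, 8->5, 16->10, 12->7, 19->11, 11->6, 1->1, 21->12, 2->2
rank(y): 3->3, 11->11, 8->8, 9->9, 5->5, 2->2, 7->7, 4->4, 6->6, 1->1, 12->12, 10->10
Step 2: d_i = R_x(i) - R_y(i); compute d_i^2.
  (4-3)^2=1, (3-11)^2=64, (8-8)^2=0, (9-9)^2=0, (5-5)^2=0, (10-2)^2=64, (7-7)^2=0, (11-4)^2=49, (6-6)^2=0, (1-1)^2=0, (12-12)^2=0, (2-10)^2=64
sum(d^2) = 242.
Step 3: rho = 1 - 6*242 / (12*(12^2 - 1)) = 1 - 1452/1716 = 0.153846.
Step 4: Under H0, t = rho * sqrt((n-2)/(1-rho^2)) = 0.4924 ~ t(10).
Step 5: Two-sided p-value from the t-distribution with 10 df = 0.633091.
Step 6: alpha = 0.05. fail to reject H0.

rho = 0.1538, p = 0.633091, fail to reject H0 at alpha = 0.05.


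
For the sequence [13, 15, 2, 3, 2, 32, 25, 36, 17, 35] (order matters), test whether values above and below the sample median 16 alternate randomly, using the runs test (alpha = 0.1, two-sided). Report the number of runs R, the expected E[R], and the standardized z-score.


Step 1: Compute median = 16; label A = above, B = below.
Labels in order: BBBBBAAAAA  (n_A = 5, n_B = 5)
Step 2: Count runs R = 2.
Step 3: Under H0 (random ordering), E[R] = 2*n_A*n_B/(n_A+n_B) + 1 = 2*5*5/10 + 1 = 6.0000.
        Var[R] = 2*n_A*n_B*(2*n_A*n_B - n_A - n_B) / ((n_A+n_B)^2 * (n_A+n_B-1)) = 2000/900 = 2.2222.
        SD[R] = 1.4907.
Step 4: Continuity-corrected z = (R + 0.5 - E[R]) / SD[R] = (2 + 0.5 - 6.0000) / 1.4907 = -2.3479.
Step 5: Two-sided p-value via normal approximation = 2*(1 - Phi(|z|)) = 0.018881.
Step 6: alpha = 0.1. reject H0.

R = 2, z = -2.3479, p = 0.018881, reject H0.


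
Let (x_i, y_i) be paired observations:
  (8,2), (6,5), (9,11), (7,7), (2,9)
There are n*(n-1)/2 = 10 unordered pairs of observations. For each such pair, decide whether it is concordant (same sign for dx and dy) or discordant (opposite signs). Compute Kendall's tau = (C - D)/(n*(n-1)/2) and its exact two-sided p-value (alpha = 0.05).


Step 1: Enumerate the 10 unordered pairs (i,j) with i<j and classify each by sign(x_j-x_i) * sign(y_j-y_i).
  (1,2):dx=-2,dy=+3->D; (1,3):dx=+1,dy=+9->C; (1,4):dx=-1,dy=+5->D; (1,5):dx=-6,dy=+7->D
  (2,3):dx=+3,dy=+6->C; (2,4):dx=+1,dy=+2->C; (2,5):dx=-4,dy=+4->D; (3,4):dx=-2,dy=-4->C
  (3,5):dx=-7,dy=-2->C; (4,5):dx=-5,dy=+2->D
Step 2: C = 5, D = 5, total pairs = 10.
Step 3: tau = (C - D)/(n(n-1)/2) = (5 - 5)/10 = 0.000000.
Step 4: Exact two-sided p-value (enumerate n! = 120 permutations of y under H0): p = 1.000000.
Step 5: alpha = 0.05. fail to reject H0.

tau_b = 0.0000 (C=5, D=5), p = 1.000000, fail to reject H0.


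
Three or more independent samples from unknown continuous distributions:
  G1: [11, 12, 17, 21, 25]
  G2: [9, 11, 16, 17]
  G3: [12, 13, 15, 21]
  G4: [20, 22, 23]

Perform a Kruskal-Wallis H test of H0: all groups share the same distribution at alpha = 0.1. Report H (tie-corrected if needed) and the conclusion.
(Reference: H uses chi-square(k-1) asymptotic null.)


Step 1: Combine all N = 16 observations and assign midranks.
sorted (value, group, rank): (9,G2,1), (11,G1,2.5), (11,G2,2.5), (12,G1,4.5), (12,G3,4.5), (13,G3,6), (15,G3,7), (16,G2,8), (17,G1,9.5), (17,G2,9.5), (20,G4,11), (21,G1,12.5), (21,G3,12.5), (22,G4,14), (23,G4,15), (25,G1,16)
Step 2: Sum ranks within each group.
R_1 = 45 (n_1 = 5)
R_2 = 21 (n_2 = 4)
R_3 = 30 (n_3 = 4)
R_4 = 40 (n_4 = 3)
Step 3: H = 12/(N(N+1)) * sum(R_i^2/n_i) - 3(N+1)
     = 12/(16*17) * (45^2/5 + 21^2/4 + 30^2/4 + 40^2/3) - 3*17
     = 0.044118 * 1273.58 - 51
     = 5.187500.
Step 4: Ties present; correction factor C = 1 - 24/(16^3 - 16) = 0.994118. Corrected H = 5.187500 / 0.994118 = 5.218195.
Step 5: Under H0, H ~ chi^2(3); p-value = 0.156500.
Step 6: alpha = 0.1. fail to reject H0.

H = 5.2182, df = 3, p = 0.156500, fail to reject H0.
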